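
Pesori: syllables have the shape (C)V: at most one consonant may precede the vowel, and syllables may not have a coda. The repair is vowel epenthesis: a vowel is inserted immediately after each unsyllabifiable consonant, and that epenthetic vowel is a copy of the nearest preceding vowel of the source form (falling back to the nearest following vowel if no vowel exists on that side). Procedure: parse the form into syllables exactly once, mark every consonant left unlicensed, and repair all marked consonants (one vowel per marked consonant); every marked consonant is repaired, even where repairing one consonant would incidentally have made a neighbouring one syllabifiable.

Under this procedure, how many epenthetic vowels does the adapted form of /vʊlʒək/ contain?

The unsyllabifiable consonants are /l/, /k/; each receives one epenthetic vowel.

2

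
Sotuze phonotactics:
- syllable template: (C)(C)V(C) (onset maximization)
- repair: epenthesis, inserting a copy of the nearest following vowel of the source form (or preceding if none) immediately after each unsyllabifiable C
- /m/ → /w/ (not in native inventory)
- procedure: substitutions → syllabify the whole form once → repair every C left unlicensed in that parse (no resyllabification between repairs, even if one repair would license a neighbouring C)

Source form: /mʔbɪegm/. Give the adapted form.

wɪʔbɪegwe

Substitution: /m/ → /w/, giving /wʔbɪegw/.
The consonants /w/, /w/ cannot be parsed into a legal (C)(C)V(C) syllable (at most one coda consonant is licensed; onsets may contain at most 2 consonants).
Epenthesis after each stranded consonant: /w/ → /wɪ/, /w/ → /we/.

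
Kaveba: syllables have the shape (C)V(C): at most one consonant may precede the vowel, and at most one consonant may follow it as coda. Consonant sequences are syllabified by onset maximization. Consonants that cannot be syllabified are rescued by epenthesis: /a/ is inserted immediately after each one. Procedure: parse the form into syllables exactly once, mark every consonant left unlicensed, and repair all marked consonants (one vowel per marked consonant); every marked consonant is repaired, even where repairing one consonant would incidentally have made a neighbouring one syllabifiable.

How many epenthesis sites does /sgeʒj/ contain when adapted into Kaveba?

The unsyllabifiable consonants are /s/, /j/; each receives one epenthetic vowel.

2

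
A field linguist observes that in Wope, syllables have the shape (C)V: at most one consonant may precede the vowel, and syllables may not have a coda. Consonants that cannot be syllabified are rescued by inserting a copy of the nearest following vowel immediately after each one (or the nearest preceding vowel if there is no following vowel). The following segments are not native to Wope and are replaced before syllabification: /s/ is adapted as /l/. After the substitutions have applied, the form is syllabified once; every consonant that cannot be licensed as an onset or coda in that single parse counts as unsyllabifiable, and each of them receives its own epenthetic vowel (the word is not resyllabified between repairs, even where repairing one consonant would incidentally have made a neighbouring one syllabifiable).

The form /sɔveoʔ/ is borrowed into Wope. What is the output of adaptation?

lɔveoʔo

Substitution: /s/ → /l/, giving /lɔveoʔ/.
Syllabifying with onset maximization leaves /ʔ/ stranded (no codas are permitted; onsets are limited to one consonant).
Epenthesis after each stranded consonant: /ʔ/ → /ʔo/.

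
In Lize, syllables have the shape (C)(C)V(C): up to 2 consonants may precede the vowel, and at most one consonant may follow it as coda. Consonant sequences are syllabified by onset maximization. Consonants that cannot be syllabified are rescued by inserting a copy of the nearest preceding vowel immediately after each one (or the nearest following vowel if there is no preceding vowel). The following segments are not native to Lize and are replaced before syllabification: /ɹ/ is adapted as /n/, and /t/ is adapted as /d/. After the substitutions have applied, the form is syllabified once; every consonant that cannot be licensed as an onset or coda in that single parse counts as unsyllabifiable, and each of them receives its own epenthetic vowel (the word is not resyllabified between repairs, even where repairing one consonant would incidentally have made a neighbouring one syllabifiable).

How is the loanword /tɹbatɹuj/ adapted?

Substitution: /t/ → /d/, /ɹ/ → /n/, giving /dnbadnuj/.
Syllabifying with onset maximization leaves /d/ stranded (at most one coda consonant is licensed; onsets may contain at most 2 consonants).
Each unlicensed consonant becomes the onset of a new syllable: /d/ → /da/.

danbadnuj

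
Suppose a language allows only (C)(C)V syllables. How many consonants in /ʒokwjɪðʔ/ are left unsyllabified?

3

The consonants /k/, /ð/, /ʔ/ cannot be parsed into a legal (C)(C)V syllable (no codas are permitted; onsets may contain at most 2 consonants).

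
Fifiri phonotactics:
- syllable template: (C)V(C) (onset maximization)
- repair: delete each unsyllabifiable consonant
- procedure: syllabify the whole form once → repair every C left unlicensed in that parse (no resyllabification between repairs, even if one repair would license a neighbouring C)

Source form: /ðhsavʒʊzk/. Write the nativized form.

savʒʊz

The consonants /ð/, /h/, /k/ cannot be parsed into a legal (C)V(C) syllable (at most one coda consonant is licensed; onsets are limited to one consonant).
Deletion applies to /ð/, /h/, /k/.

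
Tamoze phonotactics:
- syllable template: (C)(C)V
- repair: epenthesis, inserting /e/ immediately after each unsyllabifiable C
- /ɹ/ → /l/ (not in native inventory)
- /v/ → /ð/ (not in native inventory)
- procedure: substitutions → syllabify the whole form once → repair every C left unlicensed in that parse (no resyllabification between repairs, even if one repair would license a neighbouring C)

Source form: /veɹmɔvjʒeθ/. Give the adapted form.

ðelmɔðejʒeθe

Substitution: /v/ → /ð/, /ɹ/ → /l/, giving /ðelmɔðjʒeθ/.
Under (C)(C)V, the unsyllabifiable consonants are /ð/, /θ/ (no codas are permitted; onsets may contain at most 2 consonants).
Epenthesis after each stranded consonant: /ð/ → /ðe/, /θ/ → /θe/.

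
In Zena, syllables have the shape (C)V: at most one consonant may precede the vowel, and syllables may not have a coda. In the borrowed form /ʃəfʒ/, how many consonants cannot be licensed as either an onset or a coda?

Syllabifying with onset maximization leaves /f/, /ʒ/ stranded (no codas are permitted; onsets are limited to one consonant).

2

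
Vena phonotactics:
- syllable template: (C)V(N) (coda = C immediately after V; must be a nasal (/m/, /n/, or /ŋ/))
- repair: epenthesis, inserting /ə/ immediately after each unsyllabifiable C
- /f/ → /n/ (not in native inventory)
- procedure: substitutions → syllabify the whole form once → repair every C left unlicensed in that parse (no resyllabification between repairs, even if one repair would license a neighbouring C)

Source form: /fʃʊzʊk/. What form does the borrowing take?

nəʃʊzʊkə

Substitution: /f/ → /n/, giving /nʃʊzʊk/.
Syllabifying with onset maximization leaves /n/, /k/ stranded (only a nasal (/m/, /n/, or /ŋ/) is licensed in coda position; onsets are limited to one consonant).
Inserting the epenthetic vowel yields /n/ → /nə/, /k/ → /kə/.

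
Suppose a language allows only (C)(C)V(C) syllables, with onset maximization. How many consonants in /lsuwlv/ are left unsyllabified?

2

The consonants /l/, /v/ cannot be parsed into a legal (C)(C)V(C) syllable (at most one coda consonant is licensed; onsets may contain at most 2 consonants).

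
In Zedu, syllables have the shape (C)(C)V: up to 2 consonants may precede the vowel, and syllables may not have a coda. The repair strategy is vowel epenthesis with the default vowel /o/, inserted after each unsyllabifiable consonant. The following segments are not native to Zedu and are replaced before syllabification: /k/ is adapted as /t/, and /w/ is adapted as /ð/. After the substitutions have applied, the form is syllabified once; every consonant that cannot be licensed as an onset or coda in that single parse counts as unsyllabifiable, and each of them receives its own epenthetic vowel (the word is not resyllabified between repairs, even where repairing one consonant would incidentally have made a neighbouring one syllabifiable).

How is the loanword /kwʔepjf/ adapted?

toðʔepojofo

Substitution: /k/ → /t/, /w/ → /ð/, giving /tðʔepjf/.
The consonants /t/, /p/, /j/, /f/ cannot be parsed into a legal (C)(C)V syllable (no codas are permitted; onsets may contain at most 2 consonants).
Each unlicensed consonant becomes the onset of a new syllable: /t/ → /to/, /p/ → /po/, /j/ → /jo/, /f/ → /fo/.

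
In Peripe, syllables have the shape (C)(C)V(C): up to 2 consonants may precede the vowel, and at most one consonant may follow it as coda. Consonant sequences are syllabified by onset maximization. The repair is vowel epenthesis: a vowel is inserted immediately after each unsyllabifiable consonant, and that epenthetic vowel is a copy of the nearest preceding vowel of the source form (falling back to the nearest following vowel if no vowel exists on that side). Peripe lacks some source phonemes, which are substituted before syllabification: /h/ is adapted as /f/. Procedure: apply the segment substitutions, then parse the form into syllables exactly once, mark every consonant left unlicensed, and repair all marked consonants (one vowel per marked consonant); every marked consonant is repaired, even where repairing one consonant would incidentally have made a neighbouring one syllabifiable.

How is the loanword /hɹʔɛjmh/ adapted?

fɛɹʔɛjmɛfɛ

Substitution: /h/ → /f/, giving /fɹʔɛjmf/.
Under (C)(C)V(C), the unsyllabifiable consonants are /f/, /m/, /f/ (at most one coda consonant is licensed; onsets may contain at most 2 consonants).
Inserting the epenthetic vowel yields /f/ → /fɛ/, /m/ → /mɛ/, /f/ → /fɛ/.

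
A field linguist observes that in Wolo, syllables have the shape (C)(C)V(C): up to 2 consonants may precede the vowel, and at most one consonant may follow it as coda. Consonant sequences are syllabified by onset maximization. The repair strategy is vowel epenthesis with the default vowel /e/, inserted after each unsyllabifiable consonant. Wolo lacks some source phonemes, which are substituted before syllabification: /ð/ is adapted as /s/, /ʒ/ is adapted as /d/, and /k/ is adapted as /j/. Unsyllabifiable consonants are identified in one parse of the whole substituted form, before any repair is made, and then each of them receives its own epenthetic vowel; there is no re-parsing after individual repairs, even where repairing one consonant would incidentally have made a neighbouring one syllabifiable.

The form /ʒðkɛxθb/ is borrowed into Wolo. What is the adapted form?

desjɛxθebe

Substitution: /ʒ/ → /d/, /ð/ → /s/, /k/ → /j/, giving /dsjɛxθb/.
Syllabifying with onset maximization leaves /d/, /θ/, /b/ stranded (at most one coda consonant is licensed; onsets may contain at most 2 consonants).
Epenthesis after each stranded consonant: /d/ → /de/, /θ/ → /θe/, /b/ → /be/.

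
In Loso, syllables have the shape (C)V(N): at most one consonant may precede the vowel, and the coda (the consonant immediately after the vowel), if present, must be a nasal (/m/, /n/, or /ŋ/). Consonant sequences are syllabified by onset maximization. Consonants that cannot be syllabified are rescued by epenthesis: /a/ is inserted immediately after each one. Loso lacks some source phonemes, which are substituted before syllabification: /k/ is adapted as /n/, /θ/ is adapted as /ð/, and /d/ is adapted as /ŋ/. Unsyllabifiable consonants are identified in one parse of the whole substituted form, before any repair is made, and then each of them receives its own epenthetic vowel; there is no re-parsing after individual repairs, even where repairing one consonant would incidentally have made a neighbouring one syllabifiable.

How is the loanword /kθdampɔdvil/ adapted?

naðaŋampɔŋvila

Substitution: /k/ → /n/, /θ/ → /ð/, /d/ → /ŋ/, giving /nðŋampɔŋvil/.
The consonants /n/, /ð/, /l/ cannot be parsed into a legal (C)V(N) syllable (only a nasal (/m/, /n/, or /ŋ/) is licensed in coda position; onsets are limited to one consonant).
Each unlicensed consonant becomes the onset of a new syllable: /n/ → /na/, /ð/ → /ða/, /l/ → /la/.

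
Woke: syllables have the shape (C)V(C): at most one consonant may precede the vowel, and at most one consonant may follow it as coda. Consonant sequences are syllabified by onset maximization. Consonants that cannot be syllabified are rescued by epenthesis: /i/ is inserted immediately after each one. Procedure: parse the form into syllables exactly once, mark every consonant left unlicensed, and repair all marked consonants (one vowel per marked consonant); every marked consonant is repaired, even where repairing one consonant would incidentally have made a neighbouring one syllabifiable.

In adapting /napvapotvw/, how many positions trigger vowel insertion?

2

The unsyllabifiable consonants are /v/, /w/; each receives one epenthetic vowel.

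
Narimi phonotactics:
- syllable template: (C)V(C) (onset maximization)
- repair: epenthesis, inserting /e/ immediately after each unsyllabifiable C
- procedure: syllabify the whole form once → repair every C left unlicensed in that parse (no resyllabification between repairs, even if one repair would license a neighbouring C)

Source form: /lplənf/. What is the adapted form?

Syllabifying with onset maximization leaves /l/, /p/, /f/ stranded (at most one coda consonant is licensed; onsets are limited to one consonant).
Inserting the epenthetic vowel yields /l/ → /le/, /p/ → /pe/, /f/ → /fe/.

lepelənfe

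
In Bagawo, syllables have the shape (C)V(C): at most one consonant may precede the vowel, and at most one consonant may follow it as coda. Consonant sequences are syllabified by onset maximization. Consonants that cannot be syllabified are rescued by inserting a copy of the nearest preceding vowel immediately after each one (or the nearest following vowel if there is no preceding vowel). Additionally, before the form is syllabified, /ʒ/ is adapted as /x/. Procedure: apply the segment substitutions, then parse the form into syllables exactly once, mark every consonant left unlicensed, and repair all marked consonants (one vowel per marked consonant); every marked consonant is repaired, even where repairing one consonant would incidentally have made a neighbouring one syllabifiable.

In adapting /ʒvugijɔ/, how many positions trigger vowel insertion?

After substitution the input is /xvugijɔ/.
The unsyllabifiable consonants are /x/; each receives one epenthetic vowel.

1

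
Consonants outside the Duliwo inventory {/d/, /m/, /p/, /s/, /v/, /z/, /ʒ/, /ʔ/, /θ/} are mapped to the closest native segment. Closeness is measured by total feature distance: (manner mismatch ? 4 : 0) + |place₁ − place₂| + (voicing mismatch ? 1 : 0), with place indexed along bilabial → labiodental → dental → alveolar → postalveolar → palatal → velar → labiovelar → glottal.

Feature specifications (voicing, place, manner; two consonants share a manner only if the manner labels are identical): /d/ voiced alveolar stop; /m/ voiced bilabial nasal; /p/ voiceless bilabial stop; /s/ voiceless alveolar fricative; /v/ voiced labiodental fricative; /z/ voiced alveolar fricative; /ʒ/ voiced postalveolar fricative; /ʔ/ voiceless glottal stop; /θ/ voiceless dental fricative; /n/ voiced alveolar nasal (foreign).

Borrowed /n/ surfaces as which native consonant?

m

/m/ is closest: same manner (nasal), place distance 3 (alveolar→bilabial), same voicing; total 3. Next closest is /d/ at distance 4.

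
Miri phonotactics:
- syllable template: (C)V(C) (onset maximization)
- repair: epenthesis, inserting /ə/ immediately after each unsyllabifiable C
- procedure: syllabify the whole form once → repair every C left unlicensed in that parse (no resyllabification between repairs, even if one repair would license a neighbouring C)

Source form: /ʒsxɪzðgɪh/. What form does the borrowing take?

ʒəsəxɪzðəgɪh

The consonants /ʒ/, /s/, /ð/ cannot be parsed into a legal (C)V(C) syllable (at most one coda consonant is licensed; onsets are limited to one consonant).
Inserting the epenthetic vowel yields /ʒ/ → /ʒə/, /s/ → /sə/, /ð/ → /ðə/.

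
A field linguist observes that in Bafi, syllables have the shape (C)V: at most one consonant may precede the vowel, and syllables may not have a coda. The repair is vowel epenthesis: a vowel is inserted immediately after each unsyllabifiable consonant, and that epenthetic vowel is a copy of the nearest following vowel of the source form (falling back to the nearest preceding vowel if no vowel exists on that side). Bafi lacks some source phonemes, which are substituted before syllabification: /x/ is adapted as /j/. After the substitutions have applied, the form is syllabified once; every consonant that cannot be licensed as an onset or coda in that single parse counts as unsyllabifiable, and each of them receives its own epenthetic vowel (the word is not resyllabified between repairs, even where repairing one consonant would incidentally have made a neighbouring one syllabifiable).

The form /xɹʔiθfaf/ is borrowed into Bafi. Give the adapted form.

Substitution: /x/ → /j/, giving /jɹʔiθfaf/.
The consonants /j/, /ɹ/, /θ/, /f/ cannot be parsed into a legal (C)V syllable (no codas are permitted; onsets are limited to one consonant).
Inserting the epenthetic vowel yields /j/ → /ji/, /ɹ/ → /ɹi/, /θ/ → /θa/, /f/ → /fa/.

jiɹiʔiθafafa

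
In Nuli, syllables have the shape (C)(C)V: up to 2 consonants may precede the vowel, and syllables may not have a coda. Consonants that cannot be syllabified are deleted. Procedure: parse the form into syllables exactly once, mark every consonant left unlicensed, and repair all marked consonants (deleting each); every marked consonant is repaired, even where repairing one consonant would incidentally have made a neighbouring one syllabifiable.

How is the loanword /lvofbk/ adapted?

lvo

Syllabifying with onset maximization leaves /f/, /b/, /k/ stranded (no codas are permitted; onsets may contain at most 2 consonants).
Deleting the stranded consonants removes /f/, /b/, /k/.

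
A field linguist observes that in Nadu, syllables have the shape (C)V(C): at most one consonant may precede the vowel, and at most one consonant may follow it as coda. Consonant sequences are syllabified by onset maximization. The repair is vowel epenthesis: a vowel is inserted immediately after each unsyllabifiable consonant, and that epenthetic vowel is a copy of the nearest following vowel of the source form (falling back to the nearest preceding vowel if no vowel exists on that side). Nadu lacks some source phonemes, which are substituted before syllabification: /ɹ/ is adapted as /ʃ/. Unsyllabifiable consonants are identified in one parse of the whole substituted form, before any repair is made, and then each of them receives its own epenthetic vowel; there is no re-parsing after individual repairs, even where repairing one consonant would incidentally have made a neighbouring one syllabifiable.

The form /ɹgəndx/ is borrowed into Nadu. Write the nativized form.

Substitution: /ɹ/ → /ʃ/, giving /ʃgəndx/.
The consonants /ʃ/, /d/, /x/ cannot be parsed into a legal (C)V(C) syllable (at most one coda consonant is licensed; onsets are limited to one consonant).
Inserting the epenthetic vowel yields /ʃ/ → /ʃə/, /d/ → /də/, /x/ → /xə/.

ʃəgəndəxə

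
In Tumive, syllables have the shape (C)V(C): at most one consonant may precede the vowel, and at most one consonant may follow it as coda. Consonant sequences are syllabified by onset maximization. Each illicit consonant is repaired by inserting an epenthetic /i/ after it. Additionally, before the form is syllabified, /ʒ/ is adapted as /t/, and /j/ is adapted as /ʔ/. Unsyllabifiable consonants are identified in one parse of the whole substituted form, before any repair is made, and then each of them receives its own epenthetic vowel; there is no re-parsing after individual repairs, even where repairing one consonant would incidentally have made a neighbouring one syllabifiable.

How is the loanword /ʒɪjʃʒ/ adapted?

tɪʔʃiti

Substitution: /ʒ/ → /t/, /j/ → /ʔ/, giving /tɪʔʃt/.
Syllabifying with onset maximization leaves /ʃ/, /t/ stranded (at most one coda consonant is licensed; onsets are limited to one consonant).
Epenthesis after each stranded consonant: /ʃ/ → /ʃi/, /t/ → /ti/.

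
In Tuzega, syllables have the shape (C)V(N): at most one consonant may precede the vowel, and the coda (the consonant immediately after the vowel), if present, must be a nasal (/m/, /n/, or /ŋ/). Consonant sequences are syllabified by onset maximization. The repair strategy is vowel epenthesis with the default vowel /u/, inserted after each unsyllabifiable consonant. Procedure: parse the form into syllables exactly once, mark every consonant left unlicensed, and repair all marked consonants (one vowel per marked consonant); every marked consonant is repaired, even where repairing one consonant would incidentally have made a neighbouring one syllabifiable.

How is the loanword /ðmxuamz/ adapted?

ðumuxuamzu

Syllabifying with onset maximization leaves /ð/, /m/, /z/ stranded (only a nasal (/m/, /n/, or /ŋ/) is licensed in coda position; onsets are limited to one consonant).
Epenthesis after each stranded consonant: /ð/ → /ðu/, /m/ → /mu/, /z/ → /zu/.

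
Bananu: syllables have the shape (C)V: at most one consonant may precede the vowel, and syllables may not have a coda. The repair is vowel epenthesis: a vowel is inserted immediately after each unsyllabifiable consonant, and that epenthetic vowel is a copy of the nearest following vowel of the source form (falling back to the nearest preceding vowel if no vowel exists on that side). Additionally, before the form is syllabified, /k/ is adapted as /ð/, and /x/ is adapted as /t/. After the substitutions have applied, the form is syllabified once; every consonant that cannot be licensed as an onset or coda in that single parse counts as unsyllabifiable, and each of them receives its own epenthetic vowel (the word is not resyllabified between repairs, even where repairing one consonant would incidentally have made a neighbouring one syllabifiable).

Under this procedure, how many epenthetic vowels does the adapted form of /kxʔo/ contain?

After substitution the input is /ðtʔo/.
The unsyllabifiable consonants are /ð/, /t/; each receives one epenthetic vowel.

2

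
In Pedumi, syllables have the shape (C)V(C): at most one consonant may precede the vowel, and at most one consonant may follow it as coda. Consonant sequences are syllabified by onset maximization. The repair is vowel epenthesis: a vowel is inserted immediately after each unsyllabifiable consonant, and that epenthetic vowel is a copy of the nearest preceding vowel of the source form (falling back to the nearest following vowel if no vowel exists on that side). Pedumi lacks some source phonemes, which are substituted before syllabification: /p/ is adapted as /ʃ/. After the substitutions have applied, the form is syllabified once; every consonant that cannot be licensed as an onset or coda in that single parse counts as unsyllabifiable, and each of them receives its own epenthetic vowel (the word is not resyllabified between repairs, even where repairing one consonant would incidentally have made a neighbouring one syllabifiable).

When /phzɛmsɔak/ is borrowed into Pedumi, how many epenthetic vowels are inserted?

2

After substitution the input is /ʃhzɛmsɔak/.
The unsyllabifiable consonants are /ʃ/, /h/; each receives one epenthetic vowel.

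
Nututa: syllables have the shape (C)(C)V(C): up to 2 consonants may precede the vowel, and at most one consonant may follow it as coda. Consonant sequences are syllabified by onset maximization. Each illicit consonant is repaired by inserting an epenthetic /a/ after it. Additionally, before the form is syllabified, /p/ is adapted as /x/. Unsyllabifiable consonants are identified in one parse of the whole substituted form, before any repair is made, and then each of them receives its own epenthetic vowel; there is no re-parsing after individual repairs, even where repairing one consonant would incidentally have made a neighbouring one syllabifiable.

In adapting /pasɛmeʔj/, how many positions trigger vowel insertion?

1

After substitution the input is /xasɛmeʔj/.
The unsyllabifiable consonants are /j/; each receives one epenthetic vowel.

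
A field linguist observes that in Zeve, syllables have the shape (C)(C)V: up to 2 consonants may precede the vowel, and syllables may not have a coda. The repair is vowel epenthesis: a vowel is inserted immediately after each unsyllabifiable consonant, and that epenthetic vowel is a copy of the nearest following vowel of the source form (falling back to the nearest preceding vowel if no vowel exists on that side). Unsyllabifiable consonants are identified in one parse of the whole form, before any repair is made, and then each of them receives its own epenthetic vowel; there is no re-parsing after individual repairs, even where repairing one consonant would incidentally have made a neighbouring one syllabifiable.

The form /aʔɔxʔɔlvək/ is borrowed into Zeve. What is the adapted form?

aʔɔxʔɔlvəkə

Under (C)(C)V, the unsyllabifiable consonants are /k/ (no codas are permitted; onsets may contain at most 2 consonants).
Each unlicensed consonant becomes the onset of a new syllable: /k/ → /kə/.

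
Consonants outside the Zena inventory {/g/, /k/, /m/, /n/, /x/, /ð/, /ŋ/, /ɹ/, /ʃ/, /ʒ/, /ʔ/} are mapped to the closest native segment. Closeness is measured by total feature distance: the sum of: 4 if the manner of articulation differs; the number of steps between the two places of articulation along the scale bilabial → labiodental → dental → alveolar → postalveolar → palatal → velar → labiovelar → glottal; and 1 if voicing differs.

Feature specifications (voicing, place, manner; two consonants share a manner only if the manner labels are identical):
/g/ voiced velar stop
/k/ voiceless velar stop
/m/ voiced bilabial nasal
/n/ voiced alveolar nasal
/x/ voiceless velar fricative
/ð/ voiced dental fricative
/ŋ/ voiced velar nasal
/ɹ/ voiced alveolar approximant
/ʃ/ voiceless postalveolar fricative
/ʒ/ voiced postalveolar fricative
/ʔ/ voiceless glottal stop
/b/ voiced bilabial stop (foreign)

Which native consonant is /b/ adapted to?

m

/m/ is closest: manner differs (stop→nasal, +4), place distance 0 (bilabial→bilabial), same voicing; total 4. Next closest is /g/ at distance 6.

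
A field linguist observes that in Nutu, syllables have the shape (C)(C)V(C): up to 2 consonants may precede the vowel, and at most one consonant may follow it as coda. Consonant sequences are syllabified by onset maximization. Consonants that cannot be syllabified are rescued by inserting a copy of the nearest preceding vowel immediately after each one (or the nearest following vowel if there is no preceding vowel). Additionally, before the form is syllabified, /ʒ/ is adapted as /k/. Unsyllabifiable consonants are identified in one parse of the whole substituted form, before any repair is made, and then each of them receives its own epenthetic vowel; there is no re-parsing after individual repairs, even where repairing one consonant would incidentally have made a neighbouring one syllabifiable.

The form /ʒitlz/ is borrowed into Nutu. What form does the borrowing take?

kitlizi

Substitution: /ʒ/ → /k/, giving /kitlz/.
Syllabifying with onset maximization leaves /l/, /z/ stranded (at most one coda consonant is licensed; onsets may contain at most 2 consonants).
Epenthesis after each stranded consonant: /l/ → /li/, /z/ → /zi/.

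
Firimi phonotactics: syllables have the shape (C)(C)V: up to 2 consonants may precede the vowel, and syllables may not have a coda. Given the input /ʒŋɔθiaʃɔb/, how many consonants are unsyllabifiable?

1

The consonants /b/ cannot be parsed into a legal (C)(C)V syllable (no codas are permitted; onsets may contain at most 2 consonants).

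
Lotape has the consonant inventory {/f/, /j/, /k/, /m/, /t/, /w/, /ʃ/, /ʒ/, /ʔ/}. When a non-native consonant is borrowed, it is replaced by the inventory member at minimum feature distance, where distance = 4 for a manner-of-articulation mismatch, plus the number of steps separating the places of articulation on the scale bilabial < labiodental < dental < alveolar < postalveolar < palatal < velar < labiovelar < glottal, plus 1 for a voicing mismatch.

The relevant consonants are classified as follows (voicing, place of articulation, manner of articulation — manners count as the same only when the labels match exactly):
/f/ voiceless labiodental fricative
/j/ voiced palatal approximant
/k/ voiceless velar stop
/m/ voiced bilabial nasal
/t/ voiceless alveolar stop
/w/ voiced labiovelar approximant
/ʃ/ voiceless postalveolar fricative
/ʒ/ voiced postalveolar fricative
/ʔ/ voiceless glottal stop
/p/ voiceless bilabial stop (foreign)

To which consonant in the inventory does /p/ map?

t

/t/ is closest: same manner (stop), place distance 3 (bilabial→alveolar), same voicing; total 3. Next closest is /f/ at distance 5.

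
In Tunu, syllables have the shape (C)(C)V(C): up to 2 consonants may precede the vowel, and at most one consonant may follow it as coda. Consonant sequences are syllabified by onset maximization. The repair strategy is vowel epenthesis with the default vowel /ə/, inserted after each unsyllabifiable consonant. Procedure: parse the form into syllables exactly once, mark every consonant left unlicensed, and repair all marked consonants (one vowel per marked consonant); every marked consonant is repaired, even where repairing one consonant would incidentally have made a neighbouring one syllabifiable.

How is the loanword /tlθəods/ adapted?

Syllabifying with onset maximization leaves /t/, /s/ stranded (at most one coda consonant is licensed; onsets may contain at most 2 consonants).
Epenthesis after each stranded consonant: /t/ → /tə/, /s/ → /sə/.

təlθəodsə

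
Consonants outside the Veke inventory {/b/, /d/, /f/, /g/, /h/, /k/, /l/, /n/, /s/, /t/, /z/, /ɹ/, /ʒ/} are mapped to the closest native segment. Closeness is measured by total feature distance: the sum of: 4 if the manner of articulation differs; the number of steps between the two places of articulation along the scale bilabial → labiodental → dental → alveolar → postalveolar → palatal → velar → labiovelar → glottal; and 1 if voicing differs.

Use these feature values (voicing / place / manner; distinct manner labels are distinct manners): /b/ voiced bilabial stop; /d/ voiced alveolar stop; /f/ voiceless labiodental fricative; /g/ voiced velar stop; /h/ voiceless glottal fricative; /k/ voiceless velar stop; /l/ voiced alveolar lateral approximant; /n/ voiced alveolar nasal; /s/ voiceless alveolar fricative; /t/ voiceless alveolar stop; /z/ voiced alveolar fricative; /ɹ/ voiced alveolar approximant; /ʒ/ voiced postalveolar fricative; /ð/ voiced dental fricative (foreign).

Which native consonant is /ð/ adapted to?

z

/z/ is closest: same manner (fricative), place distance 1 (dental→alveolar), same voicing; total 1. Next closest is /f/ at distance 2.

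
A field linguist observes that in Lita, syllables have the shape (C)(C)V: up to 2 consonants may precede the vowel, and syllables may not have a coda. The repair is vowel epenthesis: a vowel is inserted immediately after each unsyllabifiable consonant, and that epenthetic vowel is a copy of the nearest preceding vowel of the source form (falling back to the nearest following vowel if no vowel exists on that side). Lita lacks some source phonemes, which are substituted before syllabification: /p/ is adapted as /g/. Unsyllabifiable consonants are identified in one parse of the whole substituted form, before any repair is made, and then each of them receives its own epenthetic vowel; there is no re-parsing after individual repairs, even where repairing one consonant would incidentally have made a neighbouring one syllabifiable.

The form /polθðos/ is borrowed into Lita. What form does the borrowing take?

goloθðoso

Substitution: /p/ → /g/, giving /golθðos/.
The consonants /l/, /s/ cannot be parsed into a legal (C)(C)V syllable (no codas are permitted; onsets may contain at most 2 consonants).
Epenthesis after each stranded consonant: /l/ → /lo/, /s/ → /so/.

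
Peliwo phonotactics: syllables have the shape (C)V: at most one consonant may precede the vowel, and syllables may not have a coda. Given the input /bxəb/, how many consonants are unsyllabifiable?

The consonants /b/, /b/ cannot be parsed into a legal (C)V syllable (no codas are permitted; onsets are limited to one consonant).

2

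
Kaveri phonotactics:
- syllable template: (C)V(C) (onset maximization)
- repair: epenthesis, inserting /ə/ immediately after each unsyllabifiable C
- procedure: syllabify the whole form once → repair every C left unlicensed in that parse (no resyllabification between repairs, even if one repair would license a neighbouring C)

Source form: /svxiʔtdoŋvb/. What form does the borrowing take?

səvəxiʔtədoŋvəbə

The consonants /s/, /v/, /t/, /v/, /b/ cannot be parsed into a legal (C)V(C) syllable (at most one coda consonant is licensed; onsets are limited to one consonant).
Each unlicensed consonant becomes the onset of a new syllable: /s/ → /sə/, /v/ → /və/, /t/ → /tə/, /v/ → /və/, /b/ → /bə/.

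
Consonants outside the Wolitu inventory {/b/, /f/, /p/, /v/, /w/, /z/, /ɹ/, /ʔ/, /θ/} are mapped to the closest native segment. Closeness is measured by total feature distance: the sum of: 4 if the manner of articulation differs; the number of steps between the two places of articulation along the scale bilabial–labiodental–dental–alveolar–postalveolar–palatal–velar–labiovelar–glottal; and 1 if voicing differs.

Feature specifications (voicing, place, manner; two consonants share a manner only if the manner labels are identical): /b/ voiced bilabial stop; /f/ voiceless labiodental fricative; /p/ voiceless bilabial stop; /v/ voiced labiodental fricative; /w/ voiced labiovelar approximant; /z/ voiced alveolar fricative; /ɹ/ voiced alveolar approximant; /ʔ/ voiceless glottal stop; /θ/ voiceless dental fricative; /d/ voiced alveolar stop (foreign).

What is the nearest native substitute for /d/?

b

/b/ is closest: same manner (stop), place distance 3 (alveolar→bilabial), same voicing; total 3. Next closest is /p/ at distance 4.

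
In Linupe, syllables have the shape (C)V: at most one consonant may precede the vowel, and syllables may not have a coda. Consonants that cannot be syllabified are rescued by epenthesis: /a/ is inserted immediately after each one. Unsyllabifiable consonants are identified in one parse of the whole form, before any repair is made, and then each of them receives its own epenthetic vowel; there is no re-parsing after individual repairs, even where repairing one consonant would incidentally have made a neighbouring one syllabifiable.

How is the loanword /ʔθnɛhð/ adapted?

ʔaθanɛhaða

The consonants /ʔ/, /θ/, /h/, /ð/ cannot be parsed into a legal (C)V syllable (no codas are permitted; onsets are limited to one consonant).
Epenthesis after each stranded consonant: /ʔ/ → /ʔa/, /θ/ → /θa/, /h/ → /ha/, /ð/ → /ða/.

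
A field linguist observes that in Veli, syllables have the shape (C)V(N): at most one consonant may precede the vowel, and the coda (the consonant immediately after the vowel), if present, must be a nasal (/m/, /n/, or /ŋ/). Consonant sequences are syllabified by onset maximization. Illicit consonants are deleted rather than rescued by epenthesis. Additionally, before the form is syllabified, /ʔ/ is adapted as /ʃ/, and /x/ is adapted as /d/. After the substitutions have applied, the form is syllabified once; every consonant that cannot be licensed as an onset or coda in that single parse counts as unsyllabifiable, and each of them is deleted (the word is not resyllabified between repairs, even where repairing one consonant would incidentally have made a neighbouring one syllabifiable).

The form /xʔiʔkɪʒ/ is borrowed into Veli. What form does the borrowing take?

Substitution: /x/ → /d/, /ʔ/ → /ʃ/, giving /dʃiʃkɪʒ/.
Under (C)V(N), the unsyllabifiable consonants are /d/, /ʃ/, /ʒ/ (only a nasal (/m/, /n/, or /ŋ/) is licensed in coda position; onsets are limited to one consonant).
Deletion applies to /d/, /ʃ/, /ʒ/.

ʃikɪ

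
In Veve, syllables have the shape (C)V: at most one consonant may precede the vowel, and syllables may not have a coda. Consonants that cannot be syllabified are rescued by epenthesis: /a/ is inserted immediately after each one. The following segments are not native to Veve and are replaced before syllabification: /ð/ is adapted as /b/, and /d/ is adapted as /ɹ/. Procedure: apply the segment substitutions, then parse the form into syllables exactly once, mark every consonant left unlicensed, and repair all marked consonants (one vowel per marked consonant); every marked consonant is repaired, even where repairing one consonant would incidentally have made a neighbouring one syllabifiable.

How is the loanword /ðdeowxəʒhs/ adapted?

Substitution: /ð/ → /b/, /d/ → /ɹ/, giving /bɹeowxəʒhs/.
The consonants /b/, /w/, /ʒ/, /h/, /s/ cannot be parsed into a legal (C)V syllable (no codas are permitted; onsets are limited to one consonant).
Each unlicensed consonant becomes the onset of a new syllable: /b/ → /ba/, /w/ → /wa/, /ʒ/ → /ʒa/, /h/ → /ha/, /s/ → /sa/.

baɹeowaxəʒahasa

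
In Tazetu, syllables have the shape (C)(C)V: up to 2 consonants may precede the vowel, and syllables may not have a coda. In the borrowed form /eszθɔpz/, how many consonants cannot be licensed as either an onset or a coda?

3

Syllabifying with onset maximization leaves /s/, /p/, /z/ stranded (no codas are permitted; onsets may contain at most 2 consonants).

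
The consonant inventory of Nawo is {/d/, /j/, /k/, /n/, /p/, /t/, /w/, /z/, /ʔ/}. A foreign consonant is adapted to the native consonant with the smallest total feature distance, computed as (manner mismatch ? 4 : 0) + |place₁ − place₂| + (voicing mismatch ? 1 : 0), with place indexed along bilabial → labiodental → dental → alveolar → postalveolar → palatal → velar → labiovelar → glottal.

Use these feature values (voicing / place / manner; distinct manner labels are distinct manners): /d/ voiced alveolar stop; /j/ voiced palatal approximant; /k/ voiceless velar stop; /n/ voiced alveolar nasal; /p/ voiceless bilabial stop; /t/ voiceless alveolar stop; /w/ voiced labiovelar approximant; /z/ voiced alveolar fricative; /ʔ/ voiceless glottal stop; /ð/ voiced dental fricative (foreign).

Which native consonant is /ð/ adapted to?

/z/ is closest: same manner (fricative), place distance 1 (dental→alveolar), same voicing; total 1. Next closest is /d/ at distance 5.

z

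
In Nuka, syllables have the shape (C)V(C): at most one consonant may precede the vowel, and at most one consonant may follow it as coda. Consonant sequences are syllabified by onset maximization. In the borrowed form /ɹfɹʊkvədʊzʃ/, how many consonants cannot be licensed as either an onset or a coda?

Under (C)V(C), the unsyllabifiable consonants are /ɹ/, /f/, /ʃ/ (at most one coda consonant is licensed; onsets are limited to one consonant).

3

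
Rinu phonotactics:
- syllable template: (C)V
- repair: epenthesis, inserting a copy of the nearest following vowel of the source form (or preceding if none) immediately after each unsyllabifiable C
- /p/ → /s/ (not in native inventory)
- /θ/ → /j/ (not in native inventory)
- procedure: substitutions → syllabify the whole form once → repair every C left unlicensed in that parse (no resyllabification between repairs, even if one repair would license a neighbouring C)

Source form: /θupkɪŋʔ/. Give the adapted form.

Substitution: /θ/ → /j/, /p/ → /s/, giving /juskɪŋʔ/.
Under (C)V, the unsyllabifiable consonants are /s/, /ŋ/, /ʔ/ (no codas are permitted; onsets are limited to one consonant).
Epenthesis after each stranded consonant: /s/ → /sɪ/, /ŋ/ → /ŋɪ/, /ʔ/ → /ʔɪ/.

jusɪkɪŋɪʔɪ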